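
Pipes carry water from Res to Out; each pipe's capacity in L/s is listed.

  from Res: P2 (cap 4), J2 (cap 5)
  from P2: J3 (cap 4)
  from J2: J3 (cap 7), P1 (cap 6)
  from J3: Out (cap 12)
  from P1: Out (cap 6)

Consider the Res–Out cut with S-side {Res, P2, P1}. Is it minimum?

Given cut capacity: 5 + 4 + 6 = 15.
Augment Res→P2→J3→Out: bottleneck 4, flow now 4.
Augment Res→J2→J3→Out: bottleneck 5, flow now 9.
No augmenting path remains; maximum flow = 9.
In the residual graph, reachable from Res: {Res}.
Min-cut edges: Res→P2 (4), Res→J2 (5); capacity 4 + 5 = 9.
Cut capacity 15 exceeds the max flow 9, so it is not minimum.

No — its capacity is 15, but the minimum cut has capacity 9.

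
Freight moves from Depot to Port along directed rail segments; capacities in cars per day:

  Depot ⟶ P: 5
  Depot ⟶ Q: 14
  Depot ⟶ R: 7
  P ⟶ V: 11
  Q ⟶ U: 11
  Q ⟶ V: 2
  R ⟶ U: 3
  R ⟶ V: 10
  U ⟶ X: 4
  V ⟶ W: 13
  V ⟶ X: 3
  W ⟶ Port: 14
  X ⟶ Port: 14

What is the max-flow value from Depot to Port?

Augment Depot→P→V→W→Port: bottleneck 5, flow now 5.
Augment Depot→Q→U→X→Port: bottleneck 4, flow now 9.
Augment Depot→Q→V→W→Port: bottleneck 2, flow now 11.
Augment Depot→R→V→W→Port: bottleneck 6, flow now 17.
Augment Depot→R→V→X→Port: bottleneck 1, flow now 18.
No augmenting path remains; maximum flow = 18.
In the residual graph, reachable from Depot: {Depot, Q, U}.
Min-cut edges: Depot→P (5), Depot→R (7), Q→V (2), U→X (4); capacity 5 + 7 + 2 + 4 = 18.
This cut is saturated, so no flow can exceed 18.

18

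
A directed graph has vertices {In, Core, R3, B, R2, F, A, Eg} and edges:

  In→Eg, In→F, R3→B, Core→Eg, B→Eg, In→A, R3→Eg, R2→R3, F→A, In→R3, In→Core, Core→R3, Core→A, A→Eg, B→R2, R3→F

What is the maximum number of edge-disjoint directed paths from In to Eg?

Assign every edge capacity 1; by Menger, the answer equals the max flow.
Path In→Eg (+1); total 1.
Path In→Core→Eg (+1); total 2.
Path In→R3→Eg (+1); total 3.
Path In→A→Eg (+1); total 4.
No residual In→Eg path; max flow = 4.
Certifying cut of size 4: {A→Eg, In→Core, In→Eg, In→R3}.

4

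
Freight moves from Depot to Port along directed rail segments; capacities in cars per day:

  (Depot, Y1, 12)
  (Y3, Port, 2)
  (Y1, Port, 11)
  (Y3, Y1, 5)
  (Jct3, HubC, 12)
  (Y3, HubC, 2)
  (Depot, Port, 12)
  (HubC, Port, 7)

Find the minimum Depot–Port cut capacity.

23

Augment Depot→Port: bottleneck 12, flow now 12.
Augment Depot→Y1→Port: bottleneck 11, flow now 23.
No augmenting path remains; maximum flow = 23.
By max-flow min-cut, the minimum cut capacity equals the max flow.
In the residual graph, reachable from Depot: {Depot, Y1}.
Min-cut edges: Depot→Port (12), Y1→Port (11); capacity 12 + 11 = 23.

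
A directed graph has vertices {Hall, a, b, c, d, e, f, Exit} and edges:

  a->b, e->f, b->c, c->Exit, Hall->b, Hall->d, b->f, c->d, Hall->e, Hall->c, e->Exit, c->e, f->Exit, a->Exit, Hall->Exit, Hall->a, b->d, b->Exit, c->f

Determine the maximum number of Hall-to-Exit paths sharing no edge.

5

Assign every edge capacity 1; by Menger, the answer equals the max flow.
Path Hall→Exit (+1); total 1.
Path Hall→a→Exit (+1); total 2.
Path Hall→b→Exit (+1); total 3.
Path Hall→c→Exit (+1); total 4.
Path Hall→e→Exit (+1); total 5.
No residual Hall→Exit path; max flow = 5.
Certifying cut of size 5: {Hall→Exit, Hall→a, Hall→b, Hall→c, Hall→e}.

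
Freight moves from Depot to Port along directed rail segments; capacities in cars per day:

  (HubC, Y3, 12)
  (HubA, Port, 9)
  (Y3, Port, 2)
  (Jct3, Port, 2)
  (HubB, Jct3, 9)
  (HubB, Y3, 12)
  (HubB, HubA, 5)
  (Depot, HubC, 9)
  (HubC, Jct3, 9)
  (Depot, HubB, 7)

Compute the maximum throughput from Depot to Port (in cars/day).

Augment Depot→HubC→Y3→Port: bottleneck 2, flow now 2.
Augment Depot→HubC→Jct3→Port: bottleneck 2, flow now 4.
Augment Depot→HubB→HubA→Port: bottleneck 5, flow now 9.
No augmenting path remains; maximum flow = 9.
In the residual graph, reachable from Depot: {Depot, HubC, HubB, Y3, Jct3}.
Min-cut edges: HubB→HubA (5), Y3→Port (2), Jct3→Port (2); capacity 5 + 2 + 2 = 9.
This cut is saturated, so no flow can exceed 9.

9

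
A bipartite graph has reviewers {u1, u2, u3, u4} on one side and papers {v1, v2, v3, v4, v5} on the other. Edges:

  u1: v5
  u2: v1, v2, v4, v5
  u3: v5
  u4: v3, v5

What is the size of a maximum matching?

3

Unit-capacity flow: source→left, listed edges, right→sink; max matching = max flow.
Augmenting path u1→v5 (+1); matched 1.
Augmenting path u2→v1 (+1); matched 2.
Augmenting path u4→v3 (+1); matched 3.
No augmenting path remains; maximum matching = 3.
König certificate: {u2, u4, v5} is a vertex cover of size 3 (every listed pair touches it), so no matching can be larger.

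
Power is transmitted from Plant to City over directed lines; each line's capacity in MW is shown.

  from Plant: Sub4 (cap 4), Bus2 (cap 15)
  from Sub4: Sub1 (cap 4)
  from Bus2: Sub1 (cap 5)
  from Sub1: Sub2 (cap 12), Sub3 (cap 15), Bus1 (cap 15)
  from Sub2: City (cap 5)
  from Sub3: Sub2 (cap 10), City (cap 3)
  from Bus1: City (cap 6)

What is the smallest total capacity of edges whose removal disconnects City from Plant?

9

Augment Plant→Sub4→Sub1→Sub2→City: bottleneck 4, flow now 4.
Augment Plant→Bus2→Sub1→Sub2→City: bottleneck 1, flow now 5.
Augment Plant→Bus2→Sub1→Sub3→City: bottleneck 3, flow now 8.
Augment Plant→Bus2→Sub1→Bus1→City: bottleneck 1, flow now 9.
No augmenting path remains; maximum flow = 9.
By max-flow min-cut, the minimum cut capacity equals the max flow.
In the residual graph, reachable from Plant: {Plant, Bus2}.
Min-cut edges: Plant→Sub4 (4), Bus2→Sub1 (5); capacity 4 + 5 = 9.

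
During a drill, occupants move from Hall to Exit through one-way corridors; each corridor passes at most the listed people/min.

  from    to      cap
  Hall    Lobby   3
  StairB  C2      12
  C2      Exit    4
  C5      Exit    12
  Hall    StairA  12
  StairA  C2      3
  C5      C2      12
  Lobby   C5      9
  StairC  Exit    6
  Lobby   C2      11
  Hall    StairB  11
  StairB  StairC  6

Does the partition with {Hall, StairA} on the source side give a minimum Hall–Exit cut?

Given cut capacity: 3 + 11 + 3 = 17.
Augment Hall→Lobby→C5→Exit: bottleneck 3, flow now 3.
Augment Hall→StairB→C2→Exit: bottleneck 4, flow now 7.
Augment Hall→StairB→StairC→Exit: bottleneck 6, flow now 13.
No augmenting path remains; maximum flow = 13.
In the residual graph, reachable from Hall: {Hall, StairB, StairA, C2}.
Min-cut edges: Hall→Lobby (3), StairB→StairC (6), C2→Exit (4); capacity 3 + 6 + 4 = 13.
Cut capacity 17 exceeds the max flow 13, so it is not minimum.

No — its capacity is 17, but the minimum cut has capacity 13.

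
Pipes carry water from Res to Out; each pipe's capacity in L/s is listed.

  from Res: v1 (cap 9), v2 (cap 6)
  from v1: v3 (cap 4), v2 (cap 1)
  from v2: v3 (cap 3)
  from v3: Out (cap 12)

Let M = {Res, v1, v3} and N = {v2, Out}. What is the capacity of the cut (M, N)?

19

Edges leaving {Res, v1, v3}: Res→v2 (6), v1→v2 (1), v3→Out (12).
Cut capacity = 6 + 1 + 12 = 19.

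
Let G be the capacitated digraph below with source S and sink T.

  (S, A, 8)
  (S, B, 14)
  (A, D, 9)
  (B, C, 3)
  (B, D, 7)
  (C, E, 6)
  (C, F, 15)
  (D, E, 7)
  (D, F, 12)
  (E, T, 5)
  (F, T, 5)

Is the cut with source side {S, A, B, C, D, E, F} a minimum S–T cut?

Yes — it is a minimum cut (capacity 10).

Given cut capacity: 5 + 5 = 10.
Augment S→A→D→E→T: bottleneck 5, flow now 5.
Augment S→A→D→F→T: bottleneck 3, flow now 8.
Augment S→B→C→F→T: bottleneck 2, flow now 10.
No augmenting path remains; maximum flow = 10.
Cut capacity 10 equals the max flow, so it is a minimum cut.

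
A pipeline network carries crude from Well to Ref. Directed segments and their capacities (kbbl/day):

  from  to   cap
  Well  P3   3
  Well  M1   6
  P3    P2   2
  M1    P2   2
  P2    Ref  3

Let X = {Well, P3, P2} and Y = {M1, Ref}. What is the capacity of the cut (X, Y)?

Edges leaving {Well, P3, P2}: Well→M1 (6), P2→Ref (3).
Cut capacity = 6 + 3 = 9.

9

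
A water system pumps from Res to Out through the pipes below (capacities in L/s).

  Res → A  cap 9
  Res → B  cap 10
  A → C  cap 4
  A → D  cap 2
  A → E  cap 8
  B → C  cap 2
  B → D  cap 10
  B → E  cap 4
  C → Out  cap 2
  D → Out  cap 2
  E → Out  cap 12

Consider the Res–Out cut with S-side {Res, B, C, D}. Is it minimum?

Given cut capacity: 9 + 4 + 2 + 2 = 17.
Augment Res→A→C→Out: bottleneck 2, flow now 2.
Augment Res→A→D→Out: bottleneck 2, flow now 4.
Augment Res→A→E→Out: bottleneck 5, flow now 9.
Augment Res→B→E→Out: bottleneck 4, flow now 13.
Augment Res→B→C→A→E→Out: bottleneck 2, flow now 15. (uses reverse residual edge)
Augment Res→B→D→A→E→Out: bottleneck 1, flow now 16. (uses reverse residual edge)
No augmenting path remains; maximum flow = 16.
In the residual graph, reachable from Res: {Res, A, B, C, D}.
Min-cut edges: A→E (8), B→E (4), C→Out (2), D→Out (2); capacity 8 + 4 + 2 + 2 = 16.
Cut capacity 17 exceeds the max flow 16, so it is not minimum.

No — its capacity is 17, but the minimum cut has capacity 16.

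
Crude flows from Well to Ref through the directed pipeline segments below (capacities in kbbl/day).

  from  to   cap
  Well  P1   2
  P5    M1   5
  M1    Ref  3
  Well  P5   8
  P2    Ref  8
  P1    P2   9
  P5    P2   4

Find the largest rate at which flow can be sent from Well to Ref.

Augment Well→P1→P2→Ref: bottleneck 2, flow now 2.
Augment Well→P5→M1→Ref: bottleneck 3, flow now 5.
Augment Well→P5→P2→Ref: bottleneck 4, flow now 9.
No augmenting path remains; maximum flow = 9.
In the residual graph, reachable from Well: {Well, P5, M1}.
Min-cut edges: Well→P1 (2), P5→P2 (4), M1→Ref (3); capacity 2 + 4 + 3 = 9.
This cut is saturated, so no flow can exceed 9.

9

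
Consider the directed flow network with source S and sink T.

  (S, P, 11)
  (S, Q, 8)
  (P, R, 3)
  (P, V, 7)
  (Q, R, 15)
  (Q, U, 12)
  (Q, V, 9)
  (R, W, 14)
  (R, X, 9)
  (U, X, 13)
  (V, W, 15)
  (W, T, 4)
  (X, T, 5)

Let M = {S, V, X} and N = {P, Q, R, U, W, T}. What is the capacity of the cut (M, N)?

Edges leaving {S, V, X}: S→P (11), S→Q (8), V→W (15), X→T (5).
Cut capacity = 11 + 8 + 15 + 5 = 39.

39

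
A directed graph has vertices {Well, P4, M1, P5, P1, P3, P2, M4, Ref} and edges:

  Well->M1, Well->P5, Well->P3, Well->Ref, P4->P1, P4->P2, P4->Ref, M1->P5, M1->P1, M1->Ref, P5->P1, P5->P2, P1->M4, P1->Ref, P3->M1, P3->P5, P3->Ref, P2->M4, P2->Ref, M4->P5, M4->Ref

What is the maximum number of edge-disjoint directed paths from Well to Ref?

Assign every edge capacity 1; by Menger, the answer equals the max flow.
Path Well→Ref (+1); total 1.
Path Well→M1→Ref (+1); total 2.
Path Well→P3→Ref (+1); total 3.
Path Well→P5→P1→Ref (+1); total 4.
No residual Well→Ref path; max flow = 4.
Certifying cut of size 4: {Well→M1, Well→P3, Well→P5, Well→Ref}.

4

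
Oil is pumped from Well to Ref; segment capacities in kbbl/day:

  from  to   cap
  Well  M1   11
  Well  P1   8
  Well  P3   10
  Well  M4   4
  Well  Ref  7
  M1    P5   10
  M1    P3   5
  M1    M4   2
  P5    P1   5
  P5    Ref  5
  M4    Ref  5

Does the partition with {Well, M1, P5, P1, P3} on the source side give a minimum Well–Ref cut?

No — its capacity is 18, but the minimum cut has capacity 17.

Given cut capacity: 4 + 7 + 2 + 5 = 18.
Augment Well→Ref: bottleneck 7, flow now 7.
Augment Well→M4→Ref: bottleneck 4, flow now 11.
Augment Well→M1→P5→Ref: bottleneck 5, flow now 16.
Augment Well→M1→M4→Ref: bottleneck 1, flow now 17.
No augmenting path remains; maximum flow = 17.
In the residual graph, reachable from Well: {Well, M1, P5, P1, P3, M4}.
Min-cut edges: Well→Ref (7), P5→Ref (5), M4→Ref (5); capacity 7 + 5 + 5 = 17.
Cut capacity 18 exceeds the max flow 17, so it is not minimum.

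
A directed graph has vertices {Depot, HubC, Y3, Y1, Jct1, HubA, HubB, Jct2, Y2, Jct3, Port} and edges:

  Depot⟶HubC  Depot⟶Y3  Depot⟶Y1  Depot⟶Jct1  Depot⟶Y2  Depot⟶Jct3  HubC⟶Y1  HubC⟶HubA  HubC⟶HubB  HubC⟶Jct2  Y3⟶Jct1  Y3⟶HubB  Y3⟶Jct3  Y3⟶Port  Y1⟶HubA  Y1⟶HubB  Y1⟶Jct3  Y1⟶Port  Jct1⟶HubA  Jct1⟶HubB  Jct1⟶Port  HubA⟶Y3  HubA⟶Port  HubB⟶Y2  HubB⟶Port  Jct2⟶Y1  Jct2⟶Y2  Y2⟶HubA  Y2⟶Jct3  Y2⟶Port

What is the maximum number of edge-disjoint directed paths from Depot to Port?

5

Assign every edge capacity 1; by Menger, the answer equals the max flow.
Path Depot→Y3→Port (+1); total 1.
Path Depot→Y1→Port (+1); total 2.
Path Depot→Jct1→Port (+1); total 3.
Path Depot→Y2→Port (+1); total 4.
Path Depot→HubC→HubA→Port (+1); total 5.
No residual Depot→Port path; max flow = 5.
Certifying cut of size 5: {Depot→HubC, Depot→Jct1, Depot→Y1, Depot→Y2, Depot→Y3}.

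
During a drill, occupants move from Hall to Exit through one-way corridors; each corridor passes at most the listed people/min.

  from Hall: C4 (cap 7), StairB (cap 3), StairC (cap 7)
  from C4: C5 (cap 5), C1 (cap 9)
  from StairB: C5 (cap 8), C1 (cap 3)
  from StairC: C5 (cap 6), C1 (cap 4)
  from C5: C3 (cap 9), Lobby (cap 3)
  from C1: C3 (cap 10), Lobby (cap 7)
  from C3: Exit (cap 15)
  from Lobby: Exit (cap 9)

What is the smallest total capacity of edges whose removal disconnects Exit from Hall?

17

Augment Hall→C4→C5→C3→Exit: bottleneck 5, flow now 5.
Augment Hall→C4→C1→C3→Exit: bottleneck 2, flow now 7.
Augment Hall→StairB→C5→C3→Exit: bottleneck 3, flow now 10.
Augment Hall→StairC→C5→C3→Exit: bottleneck 1, flow now 11.
Augment Hall→StairC→C5→Lobby→Exit: bottleneck 3, flow now 14.
Augment Hall→StairC→C1→C3→Exit: bottleneck 3, flow now 17.
No augmenting path remains; maximum flow = 17.
By max-flow min-cut, the minimum cut capacity equals the max flow.
In the residual graph, reachable from Hall: {Hall}.
Min-cut edges: Hall→C4 (7), Hall→StairB (3), Hall→StairC (7); capacity 7 + 3 + 7 = 17.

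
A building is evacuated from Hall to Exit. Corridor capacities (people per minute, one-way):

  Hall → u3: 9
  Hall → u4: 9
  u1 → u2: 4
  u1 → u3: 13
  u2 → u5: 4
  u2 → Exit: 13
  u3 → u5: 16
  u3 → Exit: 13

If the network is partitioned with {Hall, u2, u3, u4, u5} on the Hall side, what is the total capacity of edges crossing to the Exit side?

26

Edges leaving {Hall, u2, u3, u4, u5}: u2→Exit (13), u3→Exit (13).
Cut capacity = 13 + 13 = 26.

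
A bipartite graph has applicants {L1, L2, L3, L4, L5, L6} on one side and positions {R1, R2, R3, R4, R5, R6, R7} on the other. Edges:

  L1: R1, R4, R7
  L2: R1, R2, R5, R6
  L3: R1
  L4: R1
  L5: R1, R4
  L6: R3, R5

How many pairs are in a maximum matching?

Unit-capacity flow: source→left, listed edges, right→sink; max matching = max flow.
Augmenting path L1→R1 (+1); matched 1.
Augmenting path L2→R2 (+1); matched 2.
Augmenting path L5→R4 (+1); matched 3.
Augmenting path L6→R3 (+1); matched 4.
Augmenting path L3→R1→L1→R7 (+1); matched 5.
No augmenting path remains; maximum matching = 5.
König certificate: {L1, L2, L5, L6, R1} is a vertex cover of size 5 (every listed pair touches it), so no matching can be larger.

5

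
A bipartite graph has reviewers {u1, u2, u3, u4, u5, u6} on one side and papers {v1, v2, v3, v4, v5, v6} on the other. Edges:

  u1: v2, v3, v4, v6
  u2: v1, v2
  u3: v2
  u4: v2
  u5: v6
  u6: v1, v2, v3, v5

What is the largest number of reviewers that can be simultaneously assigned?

Unit-capacity flow: source→left, listed edges, right→sink; max matching = max flow.
Augmenting path u1→v2 (+1); matched 1.
Augmenting path u2→v1 (+1); matched 2.
Augmenting path u5→v6 (+1); matched 3.
Augmenting path u6→v3 (+1); matched 4.
Augmenting path u3→v2→u1→v4 (+1); matched 5.
No augmenting path remains; maximum matching = 5.
König certificate: {u1, u2, u5, u6, v2} is a vertex cover of size 5 (every listed pair touches it), so no matching can be larger.

5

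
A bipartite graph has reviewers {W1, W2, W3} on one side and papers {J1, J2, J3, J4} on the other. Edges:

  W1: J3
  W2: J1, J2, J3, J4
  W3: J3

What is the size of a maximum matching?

Unit-capacity flow: source→left, listed edges, right→sink; max matching = max flow.
Augmenting path W1→J3 (+1); matched 1.
Augmenting path W2→J1 (+1); matched 2.
No augmenting path remains; maximum matching = 2.
König certificate: {W2, J3} is a vertex cover of size 2 (every listed pair touches it), so no matching can be larger.

2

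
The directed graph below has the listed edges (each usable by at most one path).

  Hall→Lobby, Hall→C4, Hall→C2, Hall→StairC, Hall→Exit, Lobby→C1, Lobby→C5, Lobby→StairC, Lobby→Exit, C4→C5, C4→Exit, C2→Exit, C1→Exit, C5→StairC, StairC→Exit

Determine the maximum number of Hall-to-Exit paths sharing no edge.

Assign every edge capacity 1; by Menger, the answer equals the max flow.
Path Hall→Exit (+1); total 1.
Path Hall→Lobby→Exit (+1); total 2.
Path Hall→C4→Exit (+1); total 3.
Path Hall→C2→Exit (+1); total 4.
Path Hall→StairC→Exit (+1); total 5.
No residual Hall→Exit path; max flow = 5.
Certifying cut of size 5: {Hall→C2, Hall→C4, Hall→Exit, Hall→Lobby, Hall→StairC}.

5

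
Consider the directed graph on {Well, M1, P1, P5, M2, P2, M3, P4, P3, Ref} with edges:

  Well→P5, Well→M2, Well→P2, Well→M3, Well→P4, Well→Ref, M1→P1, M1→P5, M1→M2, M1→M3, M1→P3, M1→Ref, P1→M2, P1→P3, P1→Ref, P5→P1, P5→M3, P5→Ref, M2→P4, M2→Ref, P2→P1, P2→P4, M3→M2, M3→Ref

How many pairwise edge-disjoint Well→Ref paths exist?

Assign every edge capacity 1; by Menger, the answer equals the max flow.
Path Well→Ref (+1); total 1.
Path Well→P5→Ref (+1); total 2.
Path Well→M2→Ref (+1); total 3.
Path Well→M3→Ref (+1); total 4.
Path Well→P2→P1→Ref (+1); total 5.
No residual Well→Ref path; max flow = 5.
Certifying cut of size 5: {Well→M2, Well→M3, Well→P2, Well→P5, Well→Ref}.

5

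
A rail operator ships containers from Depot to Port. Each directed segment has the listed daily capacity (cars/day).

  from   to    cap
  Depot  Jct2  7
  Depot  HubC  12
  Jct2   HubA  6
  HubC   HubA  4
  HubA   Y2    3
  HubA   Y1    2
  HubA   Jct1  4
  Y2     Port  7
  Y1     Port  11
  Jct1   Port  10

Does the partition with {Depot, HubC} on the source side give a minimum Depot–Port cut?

Given cut capacity: 7 + 4 = 11.
Augment Depot→Jct2→HubA→Y2→Port: bottleneck 3, flow now 3.
Augment Depot→Jct2→HubA→Y1→Port: bottleneck 2, flow now 5.
Augment Depot→Jct2→HubA→Jct1→Port: bottleneck 1, flow now 6.
Augment Depot→HubC→HubA→Jct1→Port: bottleneck 3, flow now 9.
No augmenting path remains; maximum flow = 9.
In the residual graph, reachable from Depot: {Depot, Jct2, HubC, HubA}.
Min-cut edges: HubA→Y2 (3), HubA→Y1 (2), HubA→Jct1 (4); capacity 3 + 2 + 4 = 9.
Cut capacity 11 exceeds the max flow 9, so it is not minimum.

No — its capacity is 11, but the minimum cut has capacity 9.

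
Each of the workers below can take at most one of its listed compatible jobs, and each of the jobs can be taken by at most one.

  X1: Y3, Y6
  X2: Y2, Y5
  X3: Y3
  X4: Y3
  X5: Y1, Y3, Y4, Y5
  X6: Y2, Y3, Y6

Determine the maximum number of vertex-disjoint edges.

Unit-capacity flow: source→left, listed edges, right→sink; max matching = max flow.
Augmenting path X1→Y3 (+1); matched 1.
Augmenting path X2→Y2 (+1); matched 2.
Augmenting path X5→Y1 (+1); matched 3.
Augmenting path X6→Y6 (+1); matched 4.
Augmenting path X3→Y3→X1→Y6→X6→Y2→X2→Y5 (+1); matched 5.
No augmenting path remains; maximum matching = 5.
König certificate: {X1, X2, X5, X6, Y3} is a vertex cover of size 5 (every listed pair touches it), so no matching can be larger.

5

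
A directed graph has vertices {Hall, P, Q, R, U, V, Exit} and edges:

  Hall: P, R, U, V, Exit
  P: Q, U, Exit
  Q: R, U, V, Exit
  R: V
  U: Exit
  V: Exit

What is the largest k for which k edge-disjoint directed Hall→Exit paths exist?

Assign every edge capacity 1; by Menger, the answer equals the max flow.
Path Hall→Exit (+1); total 1.
Path Hall→P→Exit (+1); total 2.
Path Hall→U→Exit (+1); total 3.
Path Hall→V→Exit (+1); total 4.
No residual Hall→Exit path; max flow = 4.
Certifying cut of size 4: {Hall→Exit, Hall→P, Hall→U, V→Exit}.

4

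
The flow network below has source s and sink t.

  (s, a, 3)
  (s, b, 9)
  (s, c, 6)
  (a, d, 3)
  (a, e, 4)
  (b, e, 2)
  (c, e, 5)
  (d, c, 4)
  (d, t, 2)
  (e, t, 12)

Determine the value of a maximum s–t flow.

Augment s→a→d→t: bottleneck 2, flow now 2.
Augment s→a→e→t: bottleneck 1, flow now 3.
Augment s→b→e→t: bottleneck 2, flow now 5.
Augment s→c→e→t: bottleneck 5, flow now 10.
No augmenting path remains; maximum flow = 10.
In the residual graph, reachable from s: {s, b, c}.
Min-cut edges: s→a (3), b→e (2), c→e (5); capacity 3 + 2 + 5 = 10.
This cut is saturated, so no flow can exceed 10.

10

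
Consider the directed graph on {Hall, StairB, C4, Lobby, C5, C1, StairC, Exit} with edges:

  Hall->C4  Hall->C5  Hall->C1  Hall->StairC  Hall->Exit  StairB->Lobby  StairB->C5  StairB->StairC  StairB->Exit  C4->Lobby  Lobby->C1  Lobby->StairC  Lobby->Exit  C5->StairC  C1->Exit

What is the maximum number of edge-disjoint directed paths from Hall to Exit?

Assign every edge capacity 1; by Menger, the answer equals the max flow.
Path Hall→Exit (+1); total 1.
Path Hall→C1→Exit (+1); total 2.
Path Hall→C4→Lobby→Exit (+1); total 3.
No residual Hall→Exit path; max flow = 3.
Certifying cut of size 3: {Hall→C1, Hall→C4, Hall→Exit}.

3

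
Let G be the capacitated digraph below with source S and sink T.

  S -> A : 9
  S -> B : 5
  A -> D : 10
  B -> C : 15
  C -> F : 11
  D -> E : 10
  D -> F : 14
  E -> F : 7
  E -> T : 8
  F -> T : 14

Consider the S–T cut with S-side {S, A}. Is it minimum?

Given cut capacity: 5 + 10 = 15.
Augment S→A→D→E→T: bottleneck 8, flow now 8.
Augment S→A→D→F→T: bottleneck 1, flow now 9.
Augment S→B→C→F→T: bottleneck 5, flow now 14.
No augmenting path remains; maximum flow = 14.
In the residual graph, reachable from S: {S}.
Min-cut edges: S→A (9), S→B (5); capacity 9 + 5 = 14.
Cut capacity 15 exceeds the max flow 14, so it is not minimum.

No — its capacity is 15, but the minimum cut has capacity 14.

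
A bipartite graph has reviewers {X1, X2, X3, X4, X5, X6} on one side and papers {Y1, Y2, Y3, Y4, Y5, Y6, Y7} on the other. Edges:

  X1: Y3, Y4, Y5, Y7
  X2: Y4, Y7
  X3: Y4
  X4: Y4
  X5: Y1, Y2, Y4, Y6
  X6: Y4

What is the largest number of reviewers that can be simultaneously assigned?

Unit-capacity flow: source→left, listed edges, right→sink; max matching = max flow.
Augmenting path X1→Y3 (+1); matched 1.
Augmenting path X2→Y4 (+1); matched 2.
Augmenting path X5→Y1 (+1); matched 3.
Augmenting path X3→Y4→X2→Y7 (+1); matched 4.
No augmenting path remains; maximum matching = 4.
König certificate: {X1, X2, X5, Y4} is a vertex cover of size 4 (every listed pair touches it), so no matching can be larger.

4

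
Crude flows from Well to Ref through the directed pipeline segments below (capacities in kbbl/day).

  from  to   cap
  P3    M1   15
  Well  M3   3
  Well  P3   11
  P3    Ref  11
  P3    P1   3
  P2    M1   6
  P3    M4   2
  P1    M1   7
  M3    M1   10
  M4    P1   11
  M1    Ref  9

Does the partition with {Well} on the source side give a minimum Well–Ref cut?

Given cut capacity: 11 + 3 = 14.
Augment Well→P3→Ref: bottleneck 11, flow now 11.
Augment Well→M3→M1→Ref: bottleneck 3, flow now 14.
No augmenting path remains; maximum flow = 14.
Cut capacity 14 equals the max flow, so it is a minimum cut.

Yes — it is a minimum cut (capacity 14).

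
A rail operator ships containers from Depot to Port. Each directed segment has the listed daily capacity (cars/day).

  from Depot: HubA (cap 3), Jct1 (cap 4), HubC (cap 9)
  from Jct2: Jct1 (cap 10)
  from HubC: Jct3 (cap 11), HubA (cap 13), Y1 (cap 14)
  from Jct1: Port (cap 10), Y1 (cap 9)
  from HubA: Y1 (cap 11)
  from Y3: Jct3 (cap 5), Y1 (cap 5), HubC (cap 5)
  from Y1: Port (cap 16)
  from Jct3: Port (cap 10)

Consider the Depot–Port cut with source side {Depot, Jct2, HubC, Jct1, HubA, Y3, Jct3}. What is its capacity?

Edges leaving {Depot, Jct2, HubC, Jct1, HubA, Y3, Jct3}: HubC→Y1 (14), Jct1→Y1 (9), Jct1→Port (10), HubA→Y1 (11), Y3→Y1 (5), Jct3→Port (10).
Cut capacity = 14 + 9 + 10 + 11 + 5 + 10 = 59.

59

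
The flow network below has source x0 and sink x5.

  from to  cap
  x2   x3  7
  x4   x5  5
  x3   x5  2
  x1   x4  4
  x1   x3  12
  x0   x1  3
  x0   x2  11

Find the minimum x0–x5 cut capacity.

Augment x0→x1→x3→x5: bottleneck 2, flow now 2.
Augment x0→x1→x4→x5: bottleneck 1, flow now 3.
Augment x0→x2→x3→x1→x4→x5: bottleneck 2, flow now 5. (uses reverse residual edge)
No augmenting path remains; maximum flow = 5.
By max-flow min-cut, the minimum cut capacity equals the max flow.
In the residual graph, reachable from x0: {x0, x2, x3}.
Min-cut edges: x0→x1 (3), x3→x5 (2); capacity 3 + 2 = 5.

5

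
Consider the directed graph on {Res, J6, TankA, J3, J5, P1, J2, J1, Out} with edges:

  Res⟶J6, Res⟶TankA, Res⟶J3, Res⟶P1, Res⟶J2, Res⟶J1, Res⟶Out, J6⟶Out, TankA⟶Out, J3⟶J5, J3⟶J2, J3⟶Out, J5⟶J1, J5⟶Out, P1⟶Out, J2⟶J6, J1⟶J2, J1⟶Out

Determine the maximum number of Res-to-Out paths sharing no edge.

Assign every edge capacity 1; by Menger, the answer equals the max flow.
Path Res→Out (+1); total 1.
Path Res→J6→Out (+1); total 2.
Path Res→TankA→Out (+1); total 3.
Path Res→J3→Out (+1); total 4.
Path Res→P1→Out (+1); total 5.
Path Res→J1→Out (+1); total 6.
No residual Res→Out path; max flow = 6.
Certifying cut of size 6: {J6→Out, Res→J1, Res→J3, Res→Out, Res→P1, Res→TankA}.

6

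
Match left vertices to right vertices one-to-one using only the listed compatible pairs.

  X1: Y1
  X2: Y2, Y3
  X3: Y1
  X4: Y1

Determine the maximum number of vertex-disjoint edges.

Unit-capacity flow: source→left, listed edges, right→sink; max matching = max flow.
Augmenting path X1→Y1 (+1); matched 1.
Augmenting path X2→Y2 (+1); matched 2.
No augmenting path remains; maximum matching = 2.
König certificate: {X2, Y1} is a vertex cover of size 2 (every listed pair touches it), so no matching can be larger.

2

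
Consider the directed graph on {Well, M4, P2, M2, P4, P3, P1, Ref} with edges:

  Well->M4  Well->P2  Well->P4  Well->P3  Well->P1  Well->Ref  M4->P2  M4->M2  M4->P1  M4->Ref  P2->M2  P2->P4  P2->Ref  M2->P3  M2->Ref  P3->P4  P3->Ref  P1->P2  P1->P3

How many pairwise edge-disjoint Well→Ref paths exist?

Assign every edge capacity 1; by Menger, the answer equals the max flow.
Path Well→Ref (+1); total 1.
Path Well→M4→Ref (+1); total 2.
Path Well→P2→Ref (+1); total 3.
Path Well→P3→Ref (+1); total 4.
Path Well→P1→P2→M2→Ref (+1); total 5.
No residual Well→Ref path; max flow = 5.
Certifying cut of size 5: {Well→M4, Well→P1, Well→P2, Well→P3, Well→Ref}.

5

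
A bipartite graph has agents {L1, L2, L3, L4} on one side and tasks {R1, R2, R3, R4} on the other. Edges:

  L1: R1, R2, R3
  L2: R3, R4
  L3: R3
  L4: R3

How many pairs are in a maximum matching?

3

Unit-capacity flow: source→left, listed edges, right→sink; max matching = max flow.
Augmenting path L1→R1 (+1); matched 1.
Augmenting path L2→R3 (+1); matched 2.
Augmenting path L3→R3→L2→R4 (+1); matched 3.
No augmenting path remains; maximum matching = 3.
König certificate: {L1, L2, R3} is a vertex cover of size 3 (every listed pair touches it), so no matching can be larger.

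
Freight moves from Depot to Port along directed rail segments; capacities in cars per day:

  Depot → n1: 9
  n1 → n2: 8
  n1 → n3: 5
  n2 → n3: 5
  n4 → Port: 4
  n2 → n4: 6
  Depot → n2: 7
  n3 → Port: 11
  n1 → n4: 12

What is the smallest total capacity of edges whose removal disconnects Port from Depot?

Augment Depot→n1→n3→Port: bottleneck 5, flow now 5.
Augment Depot→n1→n4→Port: bottleneck 4, flow now 9.
Augment Depot→n2→n3→Port: bottleneck 5, flow now 14.
No augmenting path remains; maximum flow = 14.
By max-flow min-cut, the minimum cut capacity equals the max flow.
In the residual graph, reachable from Depot: {Depot, n1, n2, n4}.
Min-cut edges: n1→n3 (5), n2→n3 (5), n4→Port (4); capacity 5 + 5 + 4 = 14.

14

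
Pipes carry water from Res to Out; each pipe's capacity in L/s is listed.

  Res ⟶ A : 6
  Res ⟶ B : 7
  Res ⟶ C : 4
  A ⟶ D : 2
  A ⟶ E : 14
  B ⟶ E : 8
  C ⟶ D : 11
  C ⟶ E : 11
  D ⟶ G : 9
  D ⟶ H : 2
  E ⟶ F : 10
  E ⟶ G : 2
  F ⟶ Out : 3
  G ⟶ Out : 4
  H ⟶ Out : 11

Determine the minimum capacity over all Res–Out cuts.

9

Augment Res→A→D→G→Out: bottleneck 2, flow now 2.
Augment Res→A→E→F→Out: bottleneck 3, flow now 5.
Augment Res→A→E→G→Out: bottleneck 1, flow now 6.
Augment Res→B→E→G→Out: bottleneck 1, flow now 7.
Augment Res→C→D→H→Out: bottleneck 2, flow now 9.
No augmenting path remains; maximum flow = 9.
By max-flow min-cut, the minimum cut capacity equals the max flow.
In the residual graph, reachable from Res: {Res, A, B, C, D, E, F, G}.
Min-cut edges: D→H (2), F→Out (3), G→Out (4); capacity 2 + 3 + 4 = 9.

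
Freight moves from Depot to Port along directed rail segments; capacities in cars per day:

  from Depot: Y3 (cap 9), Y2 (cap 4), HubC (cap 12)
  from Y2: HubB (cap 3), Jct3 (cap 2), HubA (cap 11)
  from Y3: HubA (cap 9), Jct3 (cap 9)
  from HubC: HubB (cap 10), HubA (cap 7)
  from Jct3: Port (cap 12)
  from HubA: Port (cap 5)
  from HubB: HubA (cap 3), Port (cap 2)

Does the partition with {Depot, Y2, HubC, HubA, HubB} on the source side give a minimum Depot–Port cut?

Yes — it is a minimum cut (capacity 18).

Given cut capacity: 9 + 2 + 5 + 2 = 18.
Augment Depot→Y2→Jct3→Port: bottleneck 2, flow now 2.
Augment Depot→Y2→HubA→Port: bottleneck 2, flow now 4.
Augment Depot→Y3→Jct3→Port: bottleneck 9, flow now 13.
Augment Depot→HubC→HubA→Port: bottleneck 3, flow now 16.
Augment Depot→HubC→HubB→Port: bottleneck 2, flow now 18.
No augmenting path remains; maximum flow = 18.
Cut capacity 18 equals the max flow, so it is a minimum cut.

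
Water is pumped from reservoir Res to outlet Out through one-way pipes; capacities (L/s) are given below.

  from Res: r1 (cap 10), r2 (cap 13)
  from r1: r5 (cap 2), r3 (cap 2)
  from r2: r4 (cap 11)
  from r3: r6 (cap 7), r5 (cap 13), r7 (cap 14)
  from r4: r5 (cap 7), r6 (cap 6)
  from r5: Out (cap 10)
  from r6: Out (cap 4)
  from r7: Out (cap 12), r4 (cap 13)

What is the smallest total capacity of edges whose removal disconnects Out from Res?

Augment Res→r1→r5→Out: bottleneck 2, flow now 2.
Augment Res→r1→r3→r5→Out: bottleneck 2, flow now 4.
Augment Res→r2→r4→r5→Out: bottleneck 6, flow now 10.
Augment Res→r2→r4→r6→Out: bottleneck 4, flow now 14.
Augment Res→r2→r4→r5→r3→r7→Out: bottleneck 1, flow now 15. (uses reverse residual edge)
No augmenting path remains; maximum flow = 15.
By max-flow min-cut, the minimum cut capacity equals the max flow.
In the residual graph, reachable from Res: {Res, r1, r2}.
Min-cut edges: r1→r3 (2), r1→r5 (2), r2→r4 (11); capacity 2 + 2 + 11 = 15.

15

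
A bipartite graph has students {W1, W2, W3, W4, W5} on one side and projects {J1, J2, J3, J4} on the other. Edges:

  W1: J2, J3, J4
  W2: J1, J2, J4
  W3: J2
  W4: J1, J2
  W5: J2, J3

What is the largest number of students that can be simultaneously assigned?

4

Unit-capacity flow: source→left, listed edges, right→sink; max matching = max flow.
Augmenting path W1→J2 (+1); matched 1.
Augmenting path W2→J1 (+1); matched 2.
Augmenting path W5→J3 (+1); matched 3.
Augmenting path W3→J2→W1→J4 (+1); matched 4.
No augmenting path remains; maximum matching = 4.
König certificate: {J1, J2, J3, J4} is a vertex cover of size 4 (every listed pair touches it), so no matching can be larger.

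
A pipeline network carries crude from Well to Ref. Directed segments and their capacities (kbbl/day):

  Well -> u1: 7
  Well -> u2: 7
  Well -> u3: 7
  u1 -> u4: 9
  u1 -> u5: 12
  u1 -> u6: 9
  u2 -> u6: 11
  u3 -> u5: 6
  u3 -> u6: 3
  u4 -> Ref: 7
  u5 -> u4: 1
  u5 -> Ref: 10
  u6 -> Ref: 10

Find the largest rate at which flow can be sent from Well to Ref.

Augment Well→u1→u4→Ref: bottleneck 7, flow now 7.
Augment Well→u2→u6→Ref: bottleneck 7, flow now 14.
Augment Well→u3→u5→Ref: bottleneck 6, flow now 20.
Augment Well→u3→u6→Ref: bottleneck 1, flow now 21.
No augmenting path remains; maximum flow = 21.
In the residual graph, reachable from Well: {Well}.
Min-cut edges: Well→u1 (7), Well→u2 (7), Well→u3 (7); capacity 7 + 7 + 7 = 21.
This cut is saturated, so no flow can exceed 21.

21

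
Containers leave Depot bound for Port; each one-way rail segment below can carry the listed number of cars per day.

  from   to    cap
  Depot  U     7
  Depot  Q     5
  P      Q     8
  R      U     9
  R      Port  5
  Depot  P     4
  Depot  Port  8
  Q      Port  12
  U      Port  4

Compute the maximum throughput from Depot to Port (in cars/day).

Augment Depot→Port: bottleneck 8, flow now 8.
Augment Depot→Q→Port: bottleneck 5, flow now 13.
Augment Depot→U→Port: bottleneck 4, flow now 17.
Augment Depot→P→Q→Port: bottleneck 4, flow now 21.
No augmenting path remains; maximum flow = 21.
In the residual graph, reachable from Depot: {Depot, U}.
Min-cut edges: Depot→P (4), Depot→Q (5), Depot→Port (8), U→Port (4); capacity 4 + 5 + 8 + 4 = 21.
This cut is saturated, so no flow can exceed 21.

21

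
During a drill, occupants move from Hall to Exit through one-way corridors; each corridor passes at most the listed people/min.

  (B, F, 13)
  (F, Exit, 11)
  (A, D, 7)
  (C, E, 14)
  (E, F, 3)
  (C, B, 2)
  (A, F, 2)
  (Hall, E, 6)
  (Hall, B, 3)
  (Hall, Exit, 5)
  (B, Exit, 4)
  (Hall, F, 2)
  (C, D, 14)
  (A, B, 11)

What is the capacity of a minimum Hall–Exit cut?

Augment Hall→Exit: bottleneck 5, flow now 5.
Augment Hall→B→Exit: bottleneck 3, flow now 8.
Augment Hall→F→Exit: bottleneck 2, flow now 10.
Augment Hall→E→F→Exit: bottleneck 3, flow now 13.
No augmenting path remains; maximum flow = 13.
By max-flow min-cut, the minimum cut capacity equals the max flow.
In the residual graph, reachable from Hall: {Hall, E}.
Min-cut edges: Hall→B (3), Hall→F (2), Hall→Exit (5), E→F (3); capacity 3 + 2 + 5 + 3 = 13.

13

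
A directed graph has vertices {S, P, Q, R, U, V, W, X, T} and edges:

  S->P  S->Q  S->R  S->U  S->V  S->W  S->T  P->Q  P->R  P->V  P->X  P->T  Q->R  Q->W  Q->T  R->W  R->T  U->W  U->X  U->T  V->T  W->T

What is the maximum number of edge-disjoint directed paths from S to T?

7

Assign every edge capacity 1; by Menger, the answer equals the max flow.
Path S→T (+1); total 1.
Path S→P→T (+1); total 2.
Path S→Q→T (+1); total 3.
Path S→R→T (+1); total 4.
Path S→U→T (+1); total 5.
Path S→V→T (+1); total 6.
Path S→W→T (+1); total 7.
No residual S→T path; max flow = 7.
Certifying cut of size 7: {S→P, S→Q, S→R, S→T, S→U, S→V, S→W}.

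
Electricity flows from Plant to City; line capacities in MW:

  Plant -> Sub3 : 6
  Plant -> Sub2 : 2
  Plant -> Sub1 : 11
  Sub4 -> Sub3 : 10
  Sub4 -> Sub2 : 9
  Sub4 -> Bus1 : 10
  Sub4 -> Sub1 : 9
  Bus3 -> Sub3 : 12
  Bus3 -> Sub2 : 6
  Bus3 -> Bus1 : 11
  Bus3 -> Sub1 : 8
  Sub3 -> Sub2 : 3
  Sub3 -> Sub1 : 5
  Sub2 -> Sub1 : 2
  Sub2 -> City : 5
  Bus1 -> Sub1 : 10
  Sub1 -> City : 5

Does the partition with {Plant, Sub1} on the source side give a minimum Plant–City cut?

No — its capacity is 13, but the minimum cut has capacity 10.

Given cut capacity: 6 + 2 + 5 = 13.
Augment Plant→Sub2→City: bottleneck 2, flow now 2.
Augment Plant→Sub1→City: bottleneck 5, flow now 7.
Augment Plant→Sub3→Sub2→City: bottleneck 3, flow now 10.
No augmenting path remains; maximum flow = 10.
In the residual graph, reachable from Plant: {Plant, Sub3, Sub1}.
Min-cut edges: Plant→Sub2 (2), Sub3→Sub2 (3), Sub1→City (5); capacity 2 + 3 + 5 = 10.
Cut capacity 13 exceeds the max flow 10, so it is not minimum.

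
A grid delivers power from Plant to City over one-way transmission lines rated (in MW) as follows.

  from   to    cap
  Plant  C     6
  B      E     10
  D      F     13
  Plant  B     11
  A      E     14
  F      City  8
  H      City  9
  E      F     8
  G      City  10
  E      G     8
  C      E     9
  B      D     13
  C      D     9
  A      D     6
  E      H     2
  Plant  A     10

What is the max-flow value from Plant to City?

18

Augment Plant→A→D→F→City: bottleneck 6, flow now 6.
Augment Plant→A→E→F→City: bottleneck 2, flow now 8.
Augment Plant→A→E→G→City: bottleneck 2, flow now 10.
Augment Plant→B→E→G→City: bottleneck 6, flow now 16.
Augment Plant→B→E→H→City: bottleneck 2, flow now 18.
No augmenting path remains; maximum flow = 18.
In the residual graph, reachable from Plant: {Plant, A, B, C, D, E, F}.
Min-cut edges: E→G (8), E→H (2), F→City (8); capacity 8 + 2 + 8 = 18.
This cut is saturated, so no flow can exceed 18.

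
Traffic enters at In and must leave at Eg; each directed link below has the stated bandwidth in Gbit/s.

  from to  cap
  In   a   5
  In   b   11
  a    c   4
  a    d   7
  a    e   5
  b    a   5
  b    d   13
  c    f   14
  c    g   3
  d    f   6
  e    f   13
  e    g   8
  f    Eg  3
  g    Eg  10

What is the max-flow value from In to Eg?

Augment In→a→c→f→Eg: bottleneck 3, flow now 3.
Augment In→a→c→g→Eg: bottleneck 1, flow now 4.
Augment In→a→e→g→Eg: bottleneck 1, flow now 5.
Augment In→b→a→e→g→Eg: bottleneck 4, flow now 9.
Augment In→b→d→f→c→g→Eg: bottleneck 2, flow now 11. (uses reverse residual edge)
No augmenting path remains; maximum flow = 11.
In the residual graph, reachable from In: {In, a, b, c, d, f}.
Min-cut edges: a→e (5), c→g (3), f→Eg (3); capacity 5 + 3 + 3 = 11.
This cut is saturated, so no flow can exceed 11.

11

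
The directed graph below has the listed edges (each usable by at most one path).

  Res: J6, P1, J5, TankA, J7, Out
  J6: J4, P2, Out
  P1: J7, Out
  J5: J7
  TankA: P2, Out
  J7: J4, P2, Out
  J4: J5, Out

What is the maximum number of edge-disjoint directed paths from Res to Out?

Assign every edge capacity 1; by Menger, the answer equals the max flow.
Path Res→Out (+1); total 1.
Path Res→J6→Out (+1); total 2.
Path Res→P1→Out (+1); total 3.
Path Res→TankA→Out (+1); total 4.
Path Res→J7→Out (+1); total 5.
Path Res→J5→J7→J4→Out (+1); total 6.
No residual Res→Out path; max flow = 6.
Certifying cut of size 6: {Res→J5, Res→J6, Res→J7, Res→Out, Res→P1, Res→TankA}.

6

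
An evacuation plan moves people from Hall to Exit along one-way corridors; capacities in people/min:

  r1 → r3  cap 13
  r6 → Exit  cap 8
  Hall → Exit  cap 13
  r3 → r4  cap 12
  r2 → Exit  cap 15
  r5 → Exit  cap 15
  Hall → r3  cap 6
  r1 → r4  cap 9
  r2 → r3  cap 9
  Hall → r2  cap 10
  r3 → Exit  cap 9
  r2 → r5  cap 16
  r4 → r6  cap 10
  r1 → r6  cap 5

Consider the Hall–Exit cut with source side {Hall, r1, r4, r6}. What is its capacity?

Edges leaving {Hall, r1, r4, r6}: Hall→r2 (10), Hall→r3 (6), Hall→Exit (13), r1→r3 (13), r6→Exit (8).
Cut capacity = 10 + 6 + 13 + 13 + 8 = 50.

50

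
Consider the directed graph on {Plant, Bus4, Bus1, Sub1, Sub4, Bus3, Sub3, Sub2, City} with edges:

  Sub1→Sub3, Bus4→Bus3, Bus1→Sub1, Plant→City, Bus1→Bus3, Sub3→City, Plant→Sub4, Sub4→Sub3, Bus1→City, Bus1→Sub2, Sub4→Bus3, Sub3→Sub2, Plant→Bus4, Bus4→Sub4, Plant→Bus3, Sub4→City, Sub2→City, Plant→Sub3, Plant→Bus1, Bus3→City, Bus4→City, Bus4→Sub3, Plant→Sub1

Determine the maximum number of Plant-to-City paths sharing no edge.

7

Assign every edge capacity 1; by Menger, the answer equals the max flow.
Path Plant→City (+1); total 1.
Path Plant→Bus4→City (+1); total 2.
Path Plant→Bus1→City (+1); total 3.
Path Plant→Sub4→City (+1); total 4.
Path Plant→Bus3→City (+1); total 5.
Path Plant→Sub3→City (+1); total 6.
Path Plant→Sub1→Sub3→Sub2→City (+1); total 7.
No residual Plant→City path; max flow = 7.
Certifying cut of size 7: {Plant→Bus1, Plant→Bus3, Plant→Bus4, Plant→City, Plant→Sub1, Plant→Sub3, Plant→Sub4}.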